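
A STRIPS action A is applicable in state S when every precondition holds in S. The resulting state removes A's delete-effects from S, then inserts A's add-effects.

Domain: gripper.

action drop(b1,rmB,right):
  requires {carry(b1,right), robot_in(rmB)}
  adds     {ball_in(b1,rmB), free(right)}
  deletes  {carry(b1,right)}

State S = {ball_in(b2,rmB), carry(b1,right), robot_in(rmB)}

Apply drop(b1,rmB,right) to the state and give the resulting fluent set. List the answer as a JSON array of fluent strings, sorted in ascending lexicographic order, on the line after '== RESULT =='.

Compute (S \ del) ∪ add:
  pre ⊆ S: {carry(b1,right), robot_in(rmB)} ⊆ S  — applicable
  S \ del = {ball_in(b2,rmB), robot_in(rmB)}
  ∪ add   = {ball_in(b1,rmB), ball_in(b2,rmB), free(right), robot_in(rmB)}

== RESULT ==
["ball_in(b1,rmB)", "ball_in(b2,rmB)", "free(right)", "robot_in(rmB)"]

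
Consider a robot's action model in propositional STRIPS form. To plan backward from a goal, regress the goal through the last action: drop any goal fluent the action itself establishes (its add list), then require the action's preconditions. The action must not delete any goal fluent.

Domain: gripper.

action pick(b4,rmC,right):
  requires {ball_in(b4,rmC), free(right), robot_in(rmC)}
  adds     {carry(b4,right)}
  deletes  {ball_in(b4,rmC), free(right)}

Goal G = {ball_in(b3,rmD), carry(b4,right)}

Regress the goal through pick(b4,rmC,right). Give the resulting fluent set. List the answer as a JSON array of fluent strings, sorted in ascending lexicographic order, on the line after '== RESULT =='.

Regress:
  G ∩ del = {}  (empty — regression defined)
  G \ add = {ball_in(b3,rmD), carry(b4,right)} \ {carry(b4,right)} = {ball_in(b3,rmD)}
  ∪ pre   = {ball_in(b3,rmD)} ∪ {ball_in(b4,rmC), free(right), robot_in(rmC)}
          = {ball_in(b3,rmD), ball_in(b4,rmC), free(right), robot_in(rmC)}

== RESULT ==
["ball_in(b3,rmD)", "ball_in(b4,rmC)", "free(right)", "robot_in(rmC)"]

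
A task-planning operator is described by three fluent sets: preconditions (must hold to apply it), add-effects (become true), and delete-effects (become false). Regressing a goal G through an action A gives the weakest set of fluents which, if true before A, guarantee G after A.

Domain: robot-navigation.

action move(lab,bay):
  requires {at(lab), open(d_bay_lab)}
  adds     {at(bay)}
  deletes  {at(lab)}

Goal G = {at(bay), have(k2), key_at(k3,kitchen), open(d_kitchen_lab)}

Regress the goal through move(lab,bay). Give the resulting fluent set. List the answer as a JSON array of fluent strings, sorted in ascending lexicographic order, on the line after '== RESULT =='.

Compute (G \ add) ∪ pre:
  G ∩ del = {}  (empty — regression defined)
  G \ add = {at(bay), have(k2), key_at(k3,kitchen), open(d_kitchen_lab)} \ {at(bay)} = {have(k2), key_at(k3,kitchen), open(d_kitchen_lab)}
  ∪ pre   = {have(k2), key_at(k3,kitchen), open(d_kitchen_lab)} ∪ {at(lab), open(d_bay_lab)}
          = {at(lab), have(k2), key_at(k3,kitchen), open(d_bay_lab), open(d_kitchen_lab)}

== RESULT ==
["at(lab)", "have(k2)", "key_at(k3,kitchen)", "open(d_bay_lab)", "open(d_kitchen_lab)"]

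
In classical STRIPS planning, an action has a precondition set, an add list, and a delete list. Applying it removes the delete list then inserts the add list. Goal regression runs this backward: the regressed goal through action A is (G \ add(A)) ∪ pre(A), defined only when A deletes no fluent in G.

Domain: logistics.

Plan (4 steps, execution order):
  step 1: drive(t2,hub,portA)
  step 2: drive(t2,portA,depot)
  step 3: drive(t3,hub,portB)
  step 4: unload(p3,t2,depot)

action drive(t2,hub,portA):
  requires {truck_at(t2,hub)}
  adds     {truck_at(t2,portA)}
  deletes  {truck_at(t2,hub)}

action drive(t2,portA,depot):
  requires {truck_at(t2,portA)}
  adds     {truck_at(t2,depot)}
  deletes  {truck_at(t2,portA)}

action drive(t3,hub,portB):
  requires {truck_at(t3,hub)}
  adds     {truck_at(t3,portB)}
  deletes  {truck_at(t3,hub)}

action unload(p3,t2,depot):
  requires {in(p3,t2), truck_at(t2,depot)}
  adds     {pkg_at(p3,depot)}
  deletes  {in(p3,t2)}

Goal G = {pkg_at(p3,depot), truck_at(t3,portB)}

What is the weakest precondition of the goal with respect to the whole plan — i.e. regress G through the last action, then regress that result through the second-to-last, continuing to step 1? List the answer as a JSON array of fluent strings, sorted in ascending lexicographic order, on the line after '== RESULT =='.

Work backward from the goal:
  through step 4 (unload(p3,t2,depot)): drop {pkg_at(p3,depot)}, keep {truck_at(t3,portB)}, require {in(p3,t2), truck_at(t2,depot)}
    → {in(p3,t2), truck_at(t2,depot), truck_at(t3,portB)}
  through step 3 (drive(t3,hub,portB)): drop {truck_at(t3,portB)}, keep {in(p3,t2), truck_at(t2,depot)}, require {truck_at(t3,hub)}
    → {in(p3,t2), truck_at(t2,depot), truck_at(t3,hub)}
  through step 2 (drive(t2,portA,depot)): drop {truck_at(t2,depot)}, keep {in(p3,t2), truck_at(t3,hub)}, require {truck_at(t2,portA)}
    → {in(p3,t2), truck_at(t2,portA), truck_at(t3,hub)}
  through step 1 (drive(t2,hub,portA)): drop {truck_at(t2,portA)}, keep {in(p3,t2), truck_at(t3,hub)}, require {truck_at(t2,hub)}
    → {in(p3,t2), truck_at(t2,hub), truck_at(t3,hub)}

== RESULT ==
["in(p3,t2)", "truck_at(t2,hub)", "truck_at(t3,hub)"]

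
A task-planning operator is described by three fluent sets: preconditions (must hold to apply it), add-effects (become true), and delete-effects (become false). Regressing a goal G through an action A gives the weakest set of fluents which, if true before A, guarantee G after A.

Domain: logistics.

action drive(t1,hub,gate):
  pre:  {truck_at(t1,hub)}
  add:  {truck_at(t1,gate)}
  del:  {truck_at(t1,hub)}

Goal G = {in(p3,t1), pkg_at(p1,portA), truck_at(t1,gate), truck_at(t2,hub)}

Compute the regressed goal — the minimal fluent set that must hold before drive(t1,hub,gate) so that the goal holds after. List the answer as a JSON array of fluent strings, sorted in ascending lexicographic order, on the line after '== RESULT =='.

Compute (G \ add) ∪ pre:
  G ∩ del = {}  (empty — regression defined)
  G \ add = {in(p3,t1), pkg_at(p1,portA), truck_at(t1,gate), truck_at(t2,hub)} \ {truck_at(t1,gate)} = {in(p3,t1), pkg_at(p1,portA), truck_at(t2,hub)}
  ∪ pre   = {in(p3,t1), pkg_at(p1,portA), truck_at(t2,hub)} ∪ {truck_at(t1,hub)}
          = {in(p3,t1), pkg_at(p1,portA), truck_at(t1,hub), truck_at(t2,hub)}

== RESULT ==
["in(p3,t1)", "pkg_at(p1,portA)", "truck_at(t1,hub)", "truck_at(t2,hub)"]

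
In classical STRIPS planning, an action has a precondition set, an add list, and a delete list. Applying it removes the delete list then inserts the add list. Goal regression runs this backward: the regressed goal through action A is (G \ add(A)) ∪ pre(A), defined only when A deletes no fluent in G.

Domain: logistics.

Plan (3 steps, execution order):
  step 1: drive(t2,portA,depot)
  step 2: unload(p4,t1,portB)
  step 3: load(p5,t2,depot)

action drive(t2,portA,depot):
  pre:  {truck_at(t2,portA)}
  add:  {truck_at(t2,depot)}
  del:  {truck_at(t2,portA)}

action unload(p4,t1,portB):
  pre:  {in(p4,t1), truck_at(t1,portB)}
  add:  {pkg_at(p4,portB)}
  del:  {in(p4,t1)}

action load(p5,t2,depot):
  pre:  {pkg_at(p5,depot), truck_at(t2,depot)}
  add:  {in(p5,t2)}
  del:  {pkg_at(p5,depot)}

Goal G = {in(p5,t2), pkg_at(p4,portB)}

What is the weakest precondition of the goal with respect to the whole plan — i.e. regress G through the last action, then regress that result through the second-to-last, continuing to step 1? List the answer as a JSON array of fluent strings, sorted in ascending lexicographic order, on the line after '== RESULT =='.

Work backward from the goal:
  through step 3 (load(p5,t2,depot)): drop {in(p5,t2)}, keep {pkg_at(p4,portB)}, require {pkg_at(p5,depot), truck_at(t2,depot)}
    → {pkg_at(p4,portB), pkg_at(p5,depot), truck_at(t2,depot)}
  through step 2 (unload(p4,t1,portB)): drop {pkg_at(p4,portB)}, keep {pkg_at(p5,depot), truck_at(t2,depot)}, require {in(p4,t1), truck_at(t1,portB)}
    → {in(p4,t1), pkg_at(p5,depot), truck_at(t1,portB), truck_at(t2,depot)}
  through step 1 (drive(t2,portA,depot)): drop {truck_at(t2,depot)}, keep {in(p4,t1), pkg_at(p5,depot), truck_at(t1,portB)}, require {truck_at(t2,portA)}
    → {in(p4,t1), pkg_at(p5,depot), truck_at(t1,portB), truck_at(t2,portA)}

== RESULT ==
["in(p4,t1)", "pkg_at(p5,depot)", "truck_at(t1,portB)", "truck_at(t2,portA)"]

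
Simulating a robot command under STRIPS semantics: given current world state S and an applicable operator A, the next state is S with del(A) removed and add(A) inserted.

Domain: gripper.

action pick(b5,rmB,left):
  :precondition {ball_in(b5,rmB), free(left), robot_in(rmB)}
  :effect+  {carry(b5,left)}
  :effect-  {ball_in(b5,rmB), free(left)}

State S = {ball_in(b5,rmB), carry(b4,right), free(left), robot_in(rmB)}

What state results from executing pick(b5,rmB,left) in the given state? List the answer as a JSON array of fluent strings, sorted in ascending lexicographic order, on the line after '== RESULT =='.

Progress:
  pre ⊆ S: {ball_in(b5,rmB), free(left), robot_in(rmB)} ⊆ S  — applicable
  S \ del = {carry(b4,right), robot_in(rmB)}
  ∪ add   = {carry(b4,right), carry(b5,left), robot_in(rmB)}

== RESULT ==
["carry(b4,right)", "carry(b5,left)", "robot_in(rmB)"]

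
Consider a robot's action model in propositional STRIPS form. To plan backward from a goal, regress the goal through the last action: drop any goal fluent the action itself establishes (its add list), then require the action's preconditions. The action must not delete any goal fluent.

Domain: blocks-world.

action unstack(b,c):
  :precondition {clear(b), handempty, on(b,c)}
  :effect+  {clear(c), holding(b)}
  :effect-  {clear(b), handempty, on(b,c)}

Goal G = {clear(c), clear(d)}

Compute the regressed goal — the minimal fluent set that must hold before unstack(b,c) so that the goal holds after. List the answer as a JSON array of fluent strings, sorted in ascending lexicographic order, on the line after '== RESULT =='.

Compute (G \ add) ∪ pre:
  G ∩ del = {}  (empty — regression defined)
  G \ add = {clear(c), clear(d)} \ {clear(c), holding(b)} = {clear(d)}
  ∪ pre   = {clear(d)} ∪ {clear(b), handempty, on(b,c)}
          = {clear(b), clear(d), handempty, on(b,c)}

== RESULT ==
["clear(b)", "clear(d)", "handempty", "on(b,c)"]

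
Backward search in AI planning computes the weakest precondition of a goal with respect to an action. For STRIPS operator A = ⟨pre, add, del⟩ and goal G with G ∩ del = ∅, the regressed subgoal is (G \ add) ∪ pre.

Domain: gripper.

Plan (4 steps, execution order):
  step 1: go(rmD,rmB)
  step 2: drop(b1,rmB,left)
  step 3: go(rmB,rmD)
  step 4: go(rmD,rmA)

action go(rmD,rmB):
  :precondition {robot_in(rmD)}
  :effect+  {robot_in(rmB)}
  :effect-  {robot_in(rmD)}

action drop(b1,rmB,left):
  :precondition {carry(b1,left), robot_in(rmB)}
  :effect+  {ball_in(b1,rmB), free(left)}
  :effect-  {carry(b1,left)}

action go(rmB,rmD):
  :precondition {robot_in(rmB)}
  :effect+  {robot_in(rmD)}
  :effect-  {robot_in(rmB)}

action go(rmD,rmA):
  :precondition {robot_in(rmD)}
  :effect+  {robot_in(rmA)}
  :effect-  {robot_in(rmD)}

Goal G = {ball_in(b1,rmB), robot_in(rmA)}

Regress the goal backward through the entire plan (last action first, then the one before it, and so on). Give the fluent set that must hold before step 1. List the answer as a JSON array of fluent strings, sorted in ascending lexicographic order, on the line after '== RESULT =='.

Work backward from the goal:
  through step 4 (go(rmD,rmA)): drop {robot_in(rmA)}, keep {ball_in(b1,rmB)}, require {robot_in(rmD)}
    → {ball_in(b1,rmB), robot_in(rmD)}
  through step 3 (go(rmB,rmD)): drop {robot_in(rmD)}, keep {ball_in(b1,rmB)}, require {robot_in(rmB)}
    → {ball_in(b1,rmB), robot_in(rmB)}
  through step 2 (drop(b1,rmB,left)): drop {ball_in(b1,rmB)}, keep {robot_in(rmB)}, require {carry(b1,left), robot_in(rmB)}
    → {carry(b1,left), robot_in(rmB)}
  through step 1 (go(rmD,rmB)): drop {robot_in(rmB)}, keep {carry(b1,left)}, require {robot_in(rmD)}
    → {carry(b1,left), robot_in(rmD)}

== RESULT ==
["carry(b1,left)", "robot_in(rmD)"]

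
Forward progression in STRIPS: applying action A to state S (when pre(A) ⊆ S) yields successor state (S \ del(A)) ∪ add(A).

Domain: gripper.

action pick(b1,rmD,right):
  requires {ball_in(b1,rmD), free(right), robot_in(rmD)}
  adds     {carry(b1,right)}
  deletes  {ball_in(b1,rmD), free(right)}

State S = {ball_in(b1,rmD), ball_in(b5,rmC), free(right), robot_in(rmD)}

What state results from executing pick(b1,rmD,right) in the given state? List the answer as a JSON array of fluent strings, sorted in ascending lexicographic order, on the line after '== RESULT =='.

Compute (S \ del) ∪ add:
  pre ⊆ S: {ball_in(b1,rmD), free(right), robot_in(rmD)} ⊆ S  — applicable
  S \ del = {ball_in(b5,rmC), robot_in(rmD)}
  ∪ add   = {ball_in(b5,rmC), carry(b1,right), robot_in(rmD)}

== RESULT ==
["ball_in(b5,rmC)", "carry(b1,right)", "robot_in(rmD)"]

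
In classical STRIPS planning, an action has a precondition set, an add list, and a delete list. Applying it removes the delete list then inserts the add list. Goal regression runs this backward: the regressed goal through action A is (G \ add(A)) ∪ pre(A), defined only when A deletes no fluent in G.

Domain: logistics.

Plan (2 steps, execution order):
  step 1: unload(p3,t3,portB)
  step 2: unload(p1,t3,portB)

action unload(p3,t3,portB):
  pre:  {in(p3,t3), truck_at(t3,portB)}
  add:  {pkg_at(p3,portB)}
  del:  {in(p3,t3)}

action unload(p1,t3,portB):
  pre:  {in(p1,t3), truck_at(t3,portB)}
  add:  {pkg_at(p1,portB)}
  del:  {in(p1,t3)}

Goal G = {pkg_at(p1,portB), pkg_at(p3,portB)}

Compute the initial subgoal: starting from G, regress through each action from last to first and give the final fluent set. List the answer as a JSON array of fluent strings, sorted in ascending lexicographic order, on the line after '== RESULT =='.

Regress step by step:
  through step 2 (unload(p1,t3,portB)): drop {pkg_at(p1,portB)}, keep {pkg_at(p3,portB)}, require {in(p1,t3), truck_at(t3,portB)}
    → {in(p1,t3), pkg_at(p3,portB), truck_at(t3,portB)}
  through step 1 (unload(p3,t3,portB)): drop {pkg_at(p3,portB)}, keep {in(p1,t3), truck_at(t3,portB)}, require {in(p3,t3), truck_at(t3,portB)}
    → {in(p1,t3), in(p3,t3), truck_at(t3,portB)}

== RESULT ==
["in(p1,t3)", "in(p3,t3)", "truck_at(t3,portB)"]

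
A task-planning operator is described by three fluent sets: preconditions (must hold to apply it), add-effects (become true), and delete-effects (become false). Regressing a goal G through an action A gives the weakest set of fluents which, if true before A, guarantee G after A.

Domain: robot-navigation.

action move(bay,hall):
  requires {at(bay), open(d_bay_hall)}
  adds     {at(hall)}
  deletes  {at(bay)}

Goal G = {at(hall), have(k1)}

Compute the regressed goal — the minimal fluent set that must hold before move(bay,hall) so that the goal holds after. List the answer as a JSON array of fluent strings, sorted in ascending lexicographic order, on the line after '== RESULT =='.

Compute (G \ add) ∪ pre:
  G ∩ del = {}  (empty — regression defined)
  G \ add = {at(hall), have(k1)} \ {at(hall)} = {have(k1)}
  ∪ pre   = {have(k1)} ∪ {at(bay), open(d_bay_hall)}
          = {at(bay), have(k1), open(d_bay_hall)}

== RESULT ==
["at(bay)", "have(k1)", "open(d_bay_hall)"]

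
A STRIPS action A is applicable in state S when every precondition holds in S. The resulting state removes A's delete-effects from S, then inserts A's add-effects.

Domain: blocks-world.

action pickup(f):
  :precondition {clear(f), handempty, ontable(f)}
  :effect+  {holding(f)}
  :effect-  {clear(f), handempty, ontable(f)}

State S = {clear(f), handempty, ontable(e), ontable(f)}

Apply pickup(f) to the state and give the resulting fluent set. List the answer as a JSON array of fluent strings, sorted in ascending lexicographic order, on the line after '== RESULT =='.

Progress:
  pre ⊆ S: {clear(f), handempty, ontable(f)} ⊆ S  — applicable
  S \ del = {ontable(e)}
  ∪ add   = {holding(f), ontable(e)}

== RESULT ==
["holding(f)", "ontable(e)"]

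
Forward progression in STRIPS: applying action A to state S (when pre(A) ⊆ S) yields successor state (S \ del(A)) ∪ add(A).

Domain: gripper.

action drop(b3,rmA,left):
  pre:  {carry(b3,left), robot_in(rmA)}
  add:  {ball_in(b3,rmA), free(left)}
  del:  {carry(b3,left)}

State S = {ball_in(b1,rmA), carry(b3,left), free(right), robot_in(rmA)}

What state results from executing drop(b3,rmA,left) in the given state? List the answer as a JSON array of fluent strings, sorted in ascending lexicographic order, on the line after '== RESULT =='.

Progress:
  pre ⊆ S: {carry(b3,left), robot_in(rmA)} ⊆ S  — applicable
  S \ del = {ball_in(b1,rmA), free(right), robot_in(rmA)}
  ∪ add   = {ball_in(b1,rmA), ball_in(b3,rmA), free(left), free(right), robot_in(rmA)}

== RESULT ==
["ball_in(b1,rmA)", "ball_in(b3,rmA)", "free(left)", "free(right)", "robot_in(rmA)"]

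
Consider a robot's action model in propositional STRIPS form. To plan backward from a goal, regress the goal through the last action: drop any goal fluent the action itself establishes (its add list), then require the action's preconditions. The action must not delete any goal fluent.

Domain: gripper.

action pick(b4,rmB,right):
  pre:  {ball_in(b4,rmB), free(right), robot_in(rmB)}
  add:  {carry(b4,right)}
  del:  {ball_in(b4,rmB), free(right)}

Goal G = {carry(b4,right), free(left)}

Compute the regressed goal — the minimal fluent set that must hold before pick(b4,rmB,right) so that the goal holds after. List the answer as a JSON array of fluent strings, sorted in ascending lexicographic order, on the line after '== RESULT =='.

Regress:
  G ∩ del = {}  (empty — regression defined)
  G \ add = {carry(b4,right), free(left)} \ {carry(b4,right)} = {free(left)}
  ∪ pre   = {free(left)} ∪ {ball_in(b4,rmB), free(right), robot_in(rmB)}
          = {ball_in(b4,rmB), free(left), free(right), robot_in(rmB)}

== RESULT ==
["ball_in(b4,rmB)", "free(left)", "free(right)", "robot_in(rmB)"]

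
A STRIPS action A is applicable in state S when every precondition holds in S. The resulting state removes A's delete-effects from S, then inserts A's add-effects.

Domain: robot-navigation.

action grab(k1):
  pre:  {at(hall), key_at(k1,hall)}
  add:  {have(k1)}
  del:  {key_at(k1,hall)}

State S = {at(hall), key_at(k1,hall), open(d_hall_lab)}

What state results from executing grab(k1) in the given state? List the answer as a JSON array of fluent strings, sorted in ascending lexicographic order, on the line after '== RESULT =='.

Compute (S \ del) ∪ add:
  pre ⊆ S: {at(hall), key_at(k1,hall)} ⊆ S  — applicable
  S \ del = {at(hall), open(d_hall_lab)}
  ∪ add   = {at(hall), have(k1), open(d_hall_lab)}

== RESULT ==
["at(hall)", "have(k1)", "open(d_hall_lab)"]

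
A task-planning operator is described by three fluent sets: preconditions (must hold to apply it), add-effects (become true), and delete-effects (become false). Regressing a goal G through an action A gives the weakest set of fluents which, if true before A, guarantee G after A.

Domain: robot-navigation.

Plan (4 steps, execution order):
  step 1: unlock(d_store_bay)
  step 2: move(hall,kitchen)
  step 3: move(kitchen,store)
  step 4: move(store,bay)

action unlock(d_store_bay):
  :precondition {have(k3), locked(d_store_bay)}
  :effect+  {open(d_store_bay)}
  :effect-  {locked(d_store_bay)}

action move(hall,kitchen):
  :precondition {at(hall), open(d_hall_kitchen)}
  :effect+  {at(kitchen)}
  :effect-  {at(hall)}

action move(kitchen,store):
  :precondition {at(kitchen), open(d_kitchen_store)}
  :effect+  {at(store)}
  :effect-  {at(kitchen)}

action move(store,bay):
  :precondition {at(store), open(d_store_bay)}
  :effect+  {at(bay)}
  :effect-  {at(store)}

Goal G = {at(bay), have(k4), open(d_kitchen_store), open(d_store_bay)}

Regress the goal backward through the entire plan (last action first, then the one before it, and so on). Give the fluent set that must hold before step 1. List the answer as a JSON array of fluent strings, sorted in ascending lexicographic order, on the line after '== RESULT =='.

Work backward from the goal:
  through step 4 (move(store,bay)): drop {at(bay)}, keep {have(k4), open(d_kitchen_store), open(d_store_bay)}, require {at(store), open(d_store_bay)}
    → {at(store), have(k4), open(d_kitchen_store), open(d_store_bay)}
  through step 3 (move(kitchen,store)): drop {at(store)}, keep {have(k4), open(d_kitchen_store), open(d_store_bay)}, require {at(kitchen), open(d_kitchen_store)}
    → {at(kitchen), have(k4), open(d_kitchen_store), open(d_store_bay)}
  through step 2 (move(hall,kitchen)): drop {at(kitchen)}, keep {have(k4), open(d_kitchen_store), open(d_store_bay)}, require {at(hall), open(d_hall_kitchen)}
    → {at(hall), have(k4), open(d_hall_kitchen), open(d_kitchen_store), open(d_store_bay)}
  through step 1 (unlock(d_store_bay)): drop {open(d_store_bay)}, keep {at(hall), have(k4), open(d_hall_kitchen), open(d_kitchen_store)}, require {have(k3), locked(d_store_bay)}
    → {at(hall), have(k3), have(k4), locked(d_store_bay), open(d_hall_kitchen), open(d_kitchen_store)}

== RESULT ==
["at(hall)", "have(k3)", "have(k4)", "locked(d_store_bay)", "open(d_hall_kitchen)", "open(d_kitchen_store)"]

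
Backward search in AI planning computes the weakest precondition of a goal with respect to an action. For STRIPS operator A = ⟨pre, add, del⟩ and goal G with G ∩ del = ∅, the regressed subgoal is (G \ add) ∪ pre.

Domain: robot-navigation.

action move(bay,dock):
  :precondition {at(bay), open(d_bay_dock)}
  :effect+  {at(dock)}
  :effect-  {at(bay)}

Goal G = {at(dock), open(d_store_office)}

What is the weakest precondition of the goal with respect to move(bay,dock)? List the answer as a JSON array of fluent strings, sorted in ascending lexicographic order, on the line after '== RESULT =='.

Regress:
  G ∩ del = {}  (empty — regression defined)
  G \ add = {at(dock), open(d_store_office)} \ {at(dock)} = {open(d_store_office)}
  ∪ pre   = {open(d_store_office)} ∪ {at(bay), open(d_bay_dock)}
          = {at(bay), open(d_bay_dock), open(d_store_office)}

== RESULT ==
["at(bay)", "open(d_bay_dock)", "open(d_store_office)"]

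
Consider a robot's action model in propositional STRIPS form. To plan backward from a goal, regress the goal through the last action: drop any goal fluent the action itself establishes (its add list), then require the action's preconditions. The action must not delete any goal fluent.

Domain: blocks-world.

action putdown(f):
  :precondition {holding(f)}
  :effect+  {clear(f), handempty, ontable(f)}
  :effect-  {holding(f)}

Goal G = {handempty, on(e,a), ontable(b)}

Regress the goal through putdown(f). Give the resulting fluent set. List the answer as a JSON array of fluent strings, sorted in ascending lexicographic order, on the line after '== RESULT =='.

Compute (G \ add) ∪ pre:
  G ∩ del = {}  (empty — regression defined)
  G \ add = {handempty, on(e,a), ontable(b)} \ {clear(f), handempty, ontable(f)} = {on(e,a), ontable(b)}
  ∪ pre   = {on(e,a), ontable(b)} ∪ {holding(f)}
          = {holding(f), on(e,a), ontable(b)}

== RESULT ==
["holding(f)", "on(e,a)", "ontable(b)"]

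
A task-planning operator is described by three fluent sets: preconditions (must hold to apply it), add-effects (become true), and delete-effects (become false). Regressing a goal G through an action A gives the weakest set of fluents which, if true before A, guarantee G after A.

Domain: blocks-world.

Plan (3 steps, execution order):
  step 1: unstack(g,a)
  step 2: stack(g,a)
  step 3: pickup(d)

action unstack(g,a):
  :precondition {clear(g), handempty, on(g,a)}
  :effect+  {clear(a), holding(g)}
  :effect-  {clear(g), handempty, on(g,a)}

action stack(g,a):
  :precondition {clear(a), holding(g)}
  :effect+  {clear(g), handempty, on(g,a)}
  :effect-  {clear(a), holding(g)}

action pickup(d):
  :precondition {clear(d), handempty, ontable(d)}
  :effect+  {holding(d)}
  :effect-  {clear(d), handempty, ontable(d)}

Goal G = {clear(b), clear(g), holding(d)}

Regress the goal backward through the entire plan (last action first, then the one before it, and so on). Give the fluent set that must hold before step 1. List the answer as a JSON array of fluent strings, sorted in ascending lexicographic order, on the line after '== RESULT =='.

Work backward from the goal:
  through step 3 (pickup(d)): drop {holding(d)}, keep {clear(b), clear(g)}, require {clear(d), handempty, ontable(d)}
    → {clear(b), clear(d), clear(g), handempty, ontable(d)}
  through step 2 (stack(g,a)): drop {clear(g), handempty}, keep {clear(b), clear(d), ontable(d)}, require {clear(a), holding(g)}
    → {clear(a), clear(b), clear(d), holding(g), ontable(d)}
  through step 1 (unstack(g,a)): drop {clear(a), holding(g)}, keep {clear(b), clear(d), ontable(d)}, require {clear(g), handempty, on(g,a)}
    → {clear(b), clear(d), clear(g), handempty, on(g,a), ontable(d)}

== RESULT ==
["clear(b)", "clear(d)", "clear(g)", "handempty", "on(g,a)", "ontable(d)"]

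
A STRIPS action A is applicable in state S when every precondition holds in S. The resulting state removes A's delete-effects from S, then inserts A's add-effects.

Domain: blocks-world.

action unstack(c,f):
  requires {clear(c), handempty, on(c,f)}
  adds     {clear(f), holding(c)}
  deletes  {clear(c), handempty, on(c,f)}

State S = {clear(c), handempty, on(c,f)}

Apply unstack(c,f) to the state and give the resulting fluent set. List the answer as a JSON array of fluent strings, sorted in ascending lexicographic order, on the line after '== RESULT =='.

Compute (S \ del) ∪ add:
  pre ⊆ S: {clear(c), handempty, on(c,f)} ⊆ S  — applicable
  S \ del = {}
  ∪ add   = {clear(f), holding(c)}

== RESULT ==
["clear(f)", "holding(c)"]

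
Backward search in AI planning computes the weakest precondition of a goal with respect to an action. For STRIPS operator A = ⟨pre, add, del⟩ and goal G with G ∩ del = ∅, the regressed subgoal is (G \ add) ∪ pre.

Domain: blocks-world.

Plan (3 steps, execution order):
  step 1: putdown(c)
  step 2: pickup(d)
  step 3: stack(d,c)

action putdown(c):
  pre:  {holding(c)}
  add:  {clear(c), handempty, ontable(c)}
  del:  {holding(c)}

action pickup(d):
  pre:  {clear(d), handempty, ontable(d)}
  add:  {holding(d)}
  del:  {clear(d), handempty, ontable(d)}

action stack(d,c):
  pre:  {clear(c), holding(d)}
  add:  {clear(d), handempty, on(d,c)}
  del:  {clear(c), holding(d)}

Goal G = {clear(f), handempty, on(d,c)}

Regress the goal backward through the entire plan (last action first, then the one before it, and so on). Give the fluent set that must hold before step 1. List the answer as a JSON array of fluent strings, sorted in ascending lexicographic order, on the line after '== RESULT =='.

Work backward from the goal:
  through step 3 (stack(d,c)): drop {handempty, on(d,c)}, keep {clear(f)}, require {clear(c), holding(d)}
    → {clear(c), clear(f), holding(d)}
  through step 2 (pickup(d)): drop {holding(d)}, keep {clear(c), clear(f)}, require {clear(d), handempty, ontable(d)}
    → {clear(c), clear(d), clear(f), handempty, ontable(d)}
  through step 1 (putdown(c)): drop {clear(c), handempty}, keep {clear(d), clear(f), ontable(d)}, require {holding(c)}
    → {clear(d), clear(f), holding(c), ontable(d)}

== RESULT ==
["clear(d)", "clear(f)", "holding(c)", "ontable(d)"]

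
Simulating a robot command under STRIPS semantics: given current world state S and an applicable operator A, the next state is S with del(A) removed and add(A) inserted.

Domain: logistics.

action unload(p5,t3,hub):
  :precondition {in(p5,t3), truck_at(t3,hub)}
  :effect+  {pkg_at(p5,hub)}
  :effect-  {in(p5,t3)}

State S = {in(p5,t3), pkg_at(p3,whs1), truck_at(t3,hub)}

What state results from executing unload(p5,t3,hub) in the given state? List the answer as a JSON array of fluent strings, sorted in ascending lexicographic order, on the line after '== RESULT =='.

Compute (S \ del) ∪ add:
  pre ⊆ S: {in(p5,t3), truck_at(t3,hub)} ⊆ S  — applicable
  S \ del = {pkg_at(p3,whs1), truck_at(t3,hub)}
  ∪ add   = {pkg_at(p3,whs1), pkg_at(p5,hub), truck_at(t3,hub)}

== RESULT ==
["pkg_at(p3,whs1)", "pkg_at(p5,hub)", "truck_at(t3,hub)"]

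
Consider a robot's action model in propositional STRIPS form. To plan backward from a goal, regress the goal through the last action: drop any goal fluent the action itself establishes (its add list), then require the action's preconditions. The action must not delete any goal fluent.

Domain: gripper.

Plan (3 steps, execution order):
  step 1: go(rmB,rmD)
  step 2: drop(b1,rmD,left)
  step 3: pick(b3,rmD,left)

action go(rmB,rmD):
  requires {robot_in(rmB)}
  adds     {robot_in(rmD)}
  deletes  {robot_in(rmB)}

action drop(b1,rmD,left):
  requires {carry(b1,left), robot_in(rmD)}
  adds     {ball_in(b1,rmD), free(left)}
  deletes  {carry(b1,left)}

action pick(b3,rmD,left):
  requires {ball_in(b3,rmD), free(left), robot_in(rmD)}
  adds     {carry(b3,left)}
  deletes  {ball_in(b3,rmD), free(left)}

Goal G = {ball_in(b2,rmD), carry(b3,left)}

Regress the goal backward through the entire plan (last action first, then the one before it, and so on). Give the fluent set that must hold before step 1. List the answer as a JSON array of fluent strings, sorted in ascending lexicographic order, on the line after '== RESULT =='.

Regress step by step:
  through step 3 (pick(b3,rmD,left)): drop {carry(b3,left)}, keep {ball_in(b2,rmD)}, require {ball_in(b3,rmD), free(left), robot_in(rmD)}
    → {ball_in(b2,rmD), ball_in(b3,rmD), free(left), robot_in(rmD)}
  through step 2 (drop(b1,rmD,left)): drop {free(left)}, keep {ball_in(b2,rmD), ball_in(b3,rmD), robot_in(rmD)}, require {carry(b1,left), robot_in(rmD)}
    → {ball_in(b2,rmD), ball_in(b3,rmD), carry(b1,left), robot_in(rmD)}
  through step 1 (go(rmB,rmD)): drop {robot_in(rmD)}, keep {ball_in(b2,rmD), ball_in(b3,rmD), carry(b1,left)}, require {robot_in(rmB)}
    → {ball_in(b2,rmD), ball_in(b3,rmD), carry(b1,left), robot_in(rmB)}

== RESULT ==
["ball_in(b2,rmD)", "ball_in(b3,rmD)", "carry(b1,left)", "robot_in(rmB)"]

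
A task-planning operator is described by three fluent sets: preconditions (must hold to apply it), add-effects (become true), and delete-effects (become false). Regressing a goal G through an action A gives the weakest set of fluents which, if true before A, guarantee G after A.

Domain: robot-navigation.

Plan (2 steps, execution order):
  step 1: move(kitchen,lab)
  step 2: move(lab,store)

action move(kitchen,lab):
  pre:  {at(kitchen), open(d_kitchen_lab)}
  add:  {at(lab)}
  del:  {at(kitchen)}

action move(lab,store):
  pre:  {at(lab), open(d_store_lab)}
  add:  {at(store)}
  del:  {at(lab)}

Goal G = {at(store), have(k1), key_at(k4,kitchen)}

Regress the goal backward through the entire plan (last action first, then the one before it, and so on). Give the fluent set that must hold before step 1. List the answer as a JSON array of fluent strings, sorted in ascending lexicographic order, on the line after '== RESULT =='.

Work backward from the goal:
  through step 2 (move(lab,store)): drop {at(store)}, keep {have(k1), key_at(k4,kitchen)}, require {at(lab), open(d_store_lab)}
    → {at(lab), have(k1), key_at(k4,kitchen), open(d_store_lab)}
  through step 1 (move(kitchen,lab)): drop {at(lab)}, keep {have(k1), key_at(k4,kitchen), open(d_store_lab)}, require {at(kitchen), open(d_kitchen_lab)}
    → {at(kitchen), have(k1), key_at(k4,kitchen), open(d_kitchen_lab), open(d_store_lab)}

== RESULT ==
["at(kitchen)", "have(k1)", "key_at(k4,kitchen)", "open(d_kitchen_lab)", "open(d_store_lab)"]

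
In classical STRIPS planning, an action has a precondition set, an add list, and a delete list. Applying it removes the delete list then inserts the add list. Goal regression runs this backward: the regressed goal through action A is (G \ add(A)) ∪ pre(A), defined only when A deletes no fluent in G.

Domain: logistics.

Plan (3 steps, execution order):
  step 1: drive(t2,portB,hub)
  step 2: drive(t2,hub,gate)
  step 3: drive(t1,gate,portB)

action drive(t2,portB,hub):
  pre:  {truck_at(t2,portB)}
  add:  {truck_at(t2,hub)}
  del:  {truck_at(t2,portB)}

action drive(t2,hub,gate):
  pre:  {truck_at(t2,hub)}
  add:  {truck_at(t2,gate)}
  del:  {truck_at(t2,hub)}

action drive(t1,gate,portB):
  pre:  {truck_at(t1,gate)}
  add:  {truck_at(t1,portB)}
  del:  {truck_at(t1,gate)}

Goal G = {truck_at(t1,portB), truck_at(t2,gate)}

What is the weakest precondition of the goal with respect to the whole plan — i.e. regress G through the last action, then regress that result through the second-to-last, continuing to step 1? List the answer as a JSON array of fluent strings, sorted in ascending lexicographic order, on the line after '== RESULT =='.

Regress step by step:
  through step 3 (drive(t1,gate,portB)): drop {truck_at(t1,portB)}, keep {truck_at(t2,gate)}, require {truck_at(t1,gate)}
    → {truck_at(t1,gate), truck_at(t2,gate)}
  through step 2 (drive(t2,hub,gate)): drop {truck_at(t2,gate)}, keep {truck_at(t1,gate)}, require {truck_at(t2,hub)}
    → {truck_at(t1,gate), truck_at(t2,hub)}
  through step 1 (drive(t2,portB,hub)): drop {truck_at(t2,hub)}, keep {truck_at(t1,gate)}, require {truck_at(t2,portB)}
    → {truck_at(t1,gate), truck_at(t2,portB)}

== RESULT ==
["truck_at(t1,gate)", "truck_at(t2,portB)"]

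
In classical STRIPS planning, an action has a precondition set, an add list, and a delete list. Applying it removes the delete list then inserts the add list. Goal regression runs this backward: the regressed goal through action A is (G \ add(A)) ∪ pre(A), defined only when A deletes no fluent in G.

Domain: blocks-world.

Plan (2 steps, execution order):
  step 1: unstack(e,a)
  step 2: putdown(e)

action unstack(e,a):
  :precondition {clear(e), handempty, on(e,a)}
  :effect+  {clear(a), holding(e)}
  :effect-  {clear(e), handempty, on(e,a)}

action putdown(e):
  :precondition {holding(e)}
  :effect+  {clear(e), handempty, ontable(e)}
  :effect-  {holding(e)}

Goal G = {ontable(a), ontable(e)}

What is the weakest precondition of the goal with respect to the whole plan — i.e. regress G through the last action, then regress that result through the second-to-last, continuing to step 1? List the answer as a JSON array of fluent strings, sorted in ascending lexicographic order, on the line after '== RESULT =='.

Regress step by step:
  through step 2 (putdown(e)): drop {ontable(e)}, keep {ontable(a)}, require {holding(e)}
    → {holding(e), ontable(a)}
  through step 1 (unstack(e,a)): drop {holding(e)}, keep {ontable(a)}, require {clear(e), handempty, on(e,a)}
    → {clear(e), handempty, on(e,a), ontable(a)}

== RESULT ==
["clear(e)", "handempty", "on(e,a)", "ontable(a)"]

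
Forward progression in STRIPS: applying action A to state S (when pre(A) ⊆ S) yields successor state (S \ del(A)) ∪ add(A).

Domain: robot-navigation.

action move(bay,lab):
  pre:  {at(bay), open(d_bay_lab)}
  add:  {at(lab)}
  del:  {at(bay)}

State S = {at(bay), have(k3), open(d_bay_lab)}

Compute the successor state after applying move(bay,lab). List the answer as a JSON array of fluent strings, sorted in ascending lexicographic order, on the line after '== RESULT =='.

Compute (S \ del) ∪ add:
  pre ⊆ S: {at(bay), open(d_bay_lab)} ⊆ S  — applicable
  S \ del = {have(k3), open(d_bay_lab)}
  ∪ add   = {at(lab), have(k3), open(d_bay_lab)}

== RESULT ==
["at(lab)", "have(k3)", "open(d_bay_lab)"]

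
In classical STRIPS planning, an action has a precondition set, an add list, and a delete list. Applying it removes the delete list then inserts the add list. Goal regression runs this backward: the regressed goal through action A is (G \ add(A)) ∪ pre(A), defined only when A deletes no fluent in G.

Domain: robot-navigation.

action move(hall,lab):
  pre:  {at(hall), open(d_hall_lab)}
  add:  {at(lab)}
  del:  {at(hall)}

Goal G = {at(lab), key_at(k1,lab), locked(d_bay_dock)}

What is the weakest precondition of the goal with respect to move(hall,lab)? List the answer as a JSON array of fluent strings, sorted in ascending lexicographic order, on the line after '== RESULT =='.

Compute (G \ add) ∪ pre:
  G ∩ del = {}  (empty — regression defined)
  G \ add = {at(lab), key_at(k1,lab), locked(d_bay_dock)} \ {at(lab)} = {key_at(k1,lab), locked(d_bay_dock)}
  ∪ pre   = {key_at(k1,lab), locked(d_bay_dock)} ∪ {at(hall), open(d_hall_lab)}
          = {at(hall), key_at(k1,lab), locked(d_bay_dock), open(d_hall_lab)}

== RESULT ==
["at(hall)", "key_at(k1,lab)", "locked(d_bay_dock)", "open(d_hall_lab)"]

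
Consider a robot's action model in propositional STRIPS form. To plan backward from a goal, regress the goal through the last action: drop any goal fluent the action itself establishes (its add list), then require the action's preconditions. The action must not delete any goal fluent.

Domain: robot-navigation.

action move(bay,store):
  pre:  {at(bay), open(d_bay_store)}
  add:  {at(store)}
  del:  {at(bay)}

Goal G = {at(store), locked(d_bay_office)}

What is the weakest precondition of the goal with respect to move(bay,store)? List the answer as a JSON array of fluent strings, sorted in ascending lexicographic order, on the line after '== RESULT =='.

Regress:
  G ∩ del = {}  (empty — regression defined)
  G \ add = {at(store), locked(d_bay_office)} \ {at(store)} = {locked(d_bay_office)}
  ∪ pre   = {locked(d_bay_office)} ∪ {at(bay), open(d_bay_store)}
          = {at(bay), locked(d_bay_office), open(d_bay_store)}

== RESULT ==
["at(bay)", "locked(d_bay_office)", "open(d_bay_store)"]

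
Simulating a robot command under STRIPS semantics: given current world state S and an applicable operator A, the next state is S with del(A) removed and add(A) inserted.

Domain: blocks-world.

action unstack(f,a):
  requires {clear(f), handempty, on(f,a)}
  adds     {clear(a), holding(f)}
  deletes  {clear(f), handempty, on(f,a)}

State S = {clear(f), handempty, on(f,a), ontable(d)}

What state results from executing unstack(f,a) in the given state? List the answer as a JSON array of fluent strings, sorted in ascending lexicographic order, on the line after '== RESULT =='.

Progress:
  pre ⊆ S: {clear(f), handempty, on(f,a)} ⊆ S  — applicable
  S \ del = {ontable(d)}
  ∪ add   = {clear(a), holding(f), ontable(d)}

== RESULT ==
["clear(a)", "holding(f)", "ontable(d)"]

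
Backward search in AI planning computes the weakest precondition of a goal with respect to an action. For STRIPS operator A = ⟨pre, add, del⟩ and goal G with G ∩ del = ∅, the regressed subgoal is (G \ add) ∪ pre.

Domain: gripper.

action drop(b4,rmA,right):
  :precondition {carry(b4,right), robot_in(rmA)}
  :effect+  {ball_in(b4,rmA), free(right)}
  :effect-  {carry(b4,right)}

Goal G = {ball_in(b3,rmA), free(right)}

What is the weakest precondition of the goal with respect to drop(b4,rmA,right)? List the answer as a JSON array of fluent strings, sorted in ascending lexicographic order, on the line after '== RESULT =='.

Compute (G \ add) ∪ pre:
  G ∩ del = {}  (empty — regression defined)
  G \ add = {ball_in(b3,rmA), free(right)} \ {ball_in(b4,rmA), free(right)} = {ball_in(b3,rmA)}
  ∪ pre   = {ball_in(b3,rmA)} ∪ {carry(b4,right), robot_in(rmA)}
          = {ball_in(b3,rmA), carry(b4,right), robot_in(rmA)}

== RESULT ==
["ball_in(b3,rmA)", "carry(b4,right)", "robot_in(rmA)"]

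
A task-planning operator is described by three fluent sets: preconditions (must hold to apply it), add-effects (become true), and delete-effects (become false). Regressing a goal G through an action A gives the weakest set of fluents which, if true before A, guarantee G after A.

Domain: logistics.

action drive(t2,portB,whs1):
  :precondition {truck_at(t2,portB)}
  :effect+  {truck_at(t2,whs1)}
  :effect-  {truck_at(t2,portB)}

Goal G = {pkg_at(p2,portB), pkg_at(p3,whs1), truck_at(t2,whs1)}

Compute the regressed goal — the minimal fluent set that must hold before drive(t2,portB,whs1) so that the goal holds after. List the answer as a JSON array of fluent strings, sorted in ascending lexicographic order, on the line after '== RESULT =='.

Regress:
  G ∩ del = {}  (empty — regression defined)
  G \ add = {pkg_at(p2,portB), pkg_at(p3,whs1), truck_at(t2,whs1)} \ {truck_at(t2,whs1)} = {pkg_at(p2,portB), pkg_at(p3,whs1)}
  ∪ pre   = {pkg_at(p2,portB), pkg_at(p3,whs1)} ∪ {truck_at(t2,portB)}
          = {pkg_at(p2,portB), pkg_at(p3,whs1), truck_at(t2,portB)}

== RESULT ==
["pkg_at(p2,portB)", "pkg_at(p3,whs1)", "truck_at(t2,portB)"]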